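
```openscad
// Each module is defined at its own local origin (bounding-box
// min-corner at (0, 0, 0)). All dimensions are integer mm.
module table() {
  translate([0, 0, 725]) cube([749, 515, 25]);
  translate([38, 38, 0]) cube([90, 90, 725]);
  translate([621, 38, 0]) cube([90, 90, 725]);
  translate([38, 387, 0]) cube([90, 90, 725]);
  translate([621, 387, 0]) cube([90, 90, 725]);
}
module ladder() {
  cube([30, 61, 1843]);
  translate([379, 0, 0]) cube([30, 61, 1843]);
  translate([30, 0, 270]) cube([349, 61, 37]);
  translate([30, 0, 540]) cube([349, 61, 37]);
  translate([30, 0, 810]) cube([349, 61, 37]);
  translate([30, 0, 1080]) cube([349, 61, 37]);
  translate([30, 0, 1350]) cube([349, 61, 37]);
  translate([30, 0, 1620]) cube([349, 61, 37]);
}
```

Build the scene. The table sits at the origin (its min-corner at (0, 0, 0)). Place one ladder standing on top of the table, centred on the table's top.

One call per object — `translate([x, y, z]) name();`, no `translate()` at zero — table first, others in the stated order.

table();
translate([170, 227, 750]) ladder();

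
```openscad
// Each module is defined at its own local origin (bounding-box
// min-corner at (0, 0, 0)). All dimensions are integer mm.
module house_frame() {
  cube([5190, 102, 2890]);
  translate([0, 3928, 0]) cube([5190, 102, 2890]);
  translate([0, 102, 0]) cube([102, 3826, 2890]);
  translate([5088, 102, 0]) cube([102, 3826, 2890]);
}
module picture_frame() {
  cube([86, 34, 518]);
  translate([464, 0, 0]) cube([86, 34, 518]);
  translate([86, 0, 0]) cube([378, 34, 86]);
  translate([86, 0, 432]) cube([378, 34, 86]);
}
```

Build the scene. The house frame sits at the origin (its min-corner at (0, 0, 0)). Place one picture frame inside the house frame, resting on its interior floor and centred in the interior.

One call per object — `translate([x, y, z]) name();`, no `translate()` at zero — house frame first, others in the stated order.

house_frame();
translate([2320, 1998, 0]) picture_frame();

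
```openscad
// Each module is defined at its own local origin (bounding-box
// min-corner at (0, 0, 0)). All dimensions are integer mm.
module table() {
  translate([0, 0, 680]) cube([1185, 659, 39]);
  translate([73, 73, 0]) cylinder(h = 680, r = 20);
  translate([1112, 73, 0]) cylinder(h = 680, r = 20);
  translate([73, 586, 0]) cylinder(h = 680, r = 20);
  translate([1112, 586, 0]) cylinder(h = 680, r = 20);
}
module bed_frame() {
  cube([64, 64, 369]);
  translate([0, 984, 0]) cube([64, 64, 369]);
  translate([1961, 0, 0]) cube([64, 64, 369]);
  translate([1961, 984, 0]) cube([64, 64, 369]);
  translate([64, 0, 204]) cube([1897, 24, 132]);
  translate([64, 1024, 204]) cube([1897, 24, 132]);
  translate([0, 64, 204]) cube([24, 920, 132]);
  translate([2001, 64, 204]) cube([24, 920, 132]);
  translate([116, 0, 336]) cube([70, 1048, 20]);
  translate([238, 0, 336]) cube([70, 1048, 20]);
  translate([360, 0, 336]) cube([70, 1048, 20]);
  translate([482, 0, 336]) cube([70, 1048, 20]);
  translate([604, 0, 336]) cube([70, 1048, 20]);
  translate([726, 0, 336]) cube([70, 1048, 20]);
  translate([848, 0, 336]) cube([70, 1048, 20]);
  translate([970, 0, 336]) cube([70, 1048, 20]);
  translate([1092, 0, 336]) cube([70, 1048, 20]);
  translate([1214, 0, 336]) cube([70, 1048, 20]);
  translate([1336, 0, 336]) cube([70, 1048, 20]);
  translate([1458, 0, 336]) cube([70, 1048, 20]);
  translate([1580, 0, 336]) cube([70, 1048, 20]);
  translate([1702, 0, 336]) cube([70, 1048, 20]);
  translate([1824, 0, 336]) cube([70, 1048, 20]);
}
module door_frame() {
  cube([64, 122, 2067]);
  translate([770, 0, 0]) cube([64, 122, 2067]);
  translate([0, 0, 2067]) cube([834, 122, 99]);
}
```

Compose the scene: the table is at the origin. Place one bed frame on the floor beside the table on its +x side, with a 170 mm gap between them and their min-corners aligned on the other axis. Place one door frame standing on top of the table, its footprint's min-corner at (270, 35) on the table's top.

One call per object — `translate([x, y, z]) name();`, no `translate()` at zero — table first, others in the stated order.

table();
translate([1355, 0, 0]) bed_frame();
translate([270, 35, 719]) door_frame();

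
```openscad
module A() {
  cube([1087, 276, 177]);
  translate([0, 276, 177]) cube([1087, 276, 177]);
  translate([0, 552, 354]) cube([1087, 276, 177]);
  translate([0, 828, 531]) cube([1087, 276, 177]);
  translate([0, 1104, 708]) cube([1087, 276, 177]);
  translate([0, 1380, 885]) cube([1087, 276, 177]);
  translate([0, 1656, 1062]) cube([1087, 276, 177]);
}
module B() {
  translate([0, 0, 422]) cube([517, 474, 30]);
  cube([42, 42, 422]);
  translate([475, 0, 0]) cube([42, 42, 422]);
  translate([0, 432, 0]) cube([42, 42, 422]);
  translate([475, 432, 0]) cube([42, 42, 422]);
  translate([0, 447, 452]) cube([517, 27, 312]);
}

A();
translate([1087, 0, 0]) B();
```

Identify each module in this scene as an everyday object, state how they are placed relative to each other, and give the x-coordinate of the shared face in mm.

A is a staircase. B is a chair. The chair is against the staircase's +x side, with their −y faces flush. The x-coordinate of the shared face is 1087 mm.

The staircase's +x face and the chair's −x face are both at x = 1087 mm.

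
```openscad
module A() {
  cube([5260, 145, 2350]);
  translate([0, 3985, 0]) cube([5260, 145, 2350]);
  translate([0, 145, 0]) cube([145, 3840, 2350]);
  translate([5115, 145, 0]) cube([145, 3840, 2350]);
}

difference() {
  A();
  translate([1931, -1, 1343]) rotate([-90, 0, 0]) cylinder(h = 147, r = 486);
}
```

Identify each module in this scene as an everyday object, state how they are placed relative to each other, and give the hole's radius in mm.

A is a house frame. The house frame has a circular hole through its front wall. The hole's radius is 486 mm.

The subtracted cylinder has r = 486 mm.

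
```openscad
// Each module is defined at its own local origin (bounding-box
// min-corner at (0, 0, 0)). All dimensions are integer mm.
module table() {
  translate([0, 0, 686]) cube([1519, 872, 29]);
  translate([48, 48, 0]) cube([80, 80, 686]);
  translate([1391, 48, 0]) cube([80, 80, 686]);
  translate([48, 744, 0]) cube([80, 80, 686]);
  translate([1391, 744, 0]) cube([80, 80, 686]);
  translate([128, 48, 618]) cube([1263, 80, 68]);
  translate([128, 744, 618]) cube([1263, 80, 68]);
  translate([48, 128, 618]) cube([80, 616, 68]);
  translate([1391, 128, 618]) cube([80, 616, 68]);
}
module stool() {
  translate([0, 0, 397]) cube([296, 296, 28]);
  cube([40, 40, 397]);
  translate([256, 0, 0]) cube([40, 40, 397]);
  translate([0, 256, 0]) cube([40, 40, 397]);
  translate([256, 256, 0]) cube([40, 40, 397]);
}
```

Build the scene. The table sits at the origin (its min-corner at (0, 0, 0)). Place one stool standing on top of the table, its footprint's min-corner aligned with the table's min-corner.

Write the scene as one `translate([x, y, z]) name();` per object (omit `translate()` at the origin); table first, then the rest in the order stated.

table();
translate([0, 0, 715]) stool();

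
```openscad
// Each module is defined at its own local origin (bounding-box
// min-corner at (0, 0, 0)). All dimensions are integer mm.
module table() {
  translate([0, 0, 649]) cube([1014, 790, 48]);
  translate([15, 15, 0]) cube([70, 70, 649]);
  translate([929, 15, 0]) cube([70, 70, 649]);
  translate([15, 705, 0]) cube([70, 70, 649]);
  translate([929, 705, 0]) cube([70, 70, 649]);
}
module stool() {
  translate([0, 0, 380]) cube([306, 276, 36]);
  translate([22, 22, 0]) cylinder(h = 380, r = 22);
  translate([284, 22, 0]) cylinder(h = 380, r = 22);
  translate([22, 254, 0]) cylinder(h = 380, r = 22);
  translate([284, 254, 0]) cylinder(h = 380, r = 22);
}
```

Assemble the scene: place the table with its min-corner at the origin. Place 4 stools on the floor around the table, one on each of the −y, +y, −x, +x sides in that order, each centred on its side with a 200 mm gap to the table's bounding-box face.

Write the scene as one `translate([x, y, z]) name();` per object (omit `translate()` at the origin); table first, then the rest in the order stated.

table();
translate([354, -476, 0]) stool();
translate([354, 990, 0]) stool();
translate([-506, 257, 0]) stool();
translate([1214, 257, 0]) stool();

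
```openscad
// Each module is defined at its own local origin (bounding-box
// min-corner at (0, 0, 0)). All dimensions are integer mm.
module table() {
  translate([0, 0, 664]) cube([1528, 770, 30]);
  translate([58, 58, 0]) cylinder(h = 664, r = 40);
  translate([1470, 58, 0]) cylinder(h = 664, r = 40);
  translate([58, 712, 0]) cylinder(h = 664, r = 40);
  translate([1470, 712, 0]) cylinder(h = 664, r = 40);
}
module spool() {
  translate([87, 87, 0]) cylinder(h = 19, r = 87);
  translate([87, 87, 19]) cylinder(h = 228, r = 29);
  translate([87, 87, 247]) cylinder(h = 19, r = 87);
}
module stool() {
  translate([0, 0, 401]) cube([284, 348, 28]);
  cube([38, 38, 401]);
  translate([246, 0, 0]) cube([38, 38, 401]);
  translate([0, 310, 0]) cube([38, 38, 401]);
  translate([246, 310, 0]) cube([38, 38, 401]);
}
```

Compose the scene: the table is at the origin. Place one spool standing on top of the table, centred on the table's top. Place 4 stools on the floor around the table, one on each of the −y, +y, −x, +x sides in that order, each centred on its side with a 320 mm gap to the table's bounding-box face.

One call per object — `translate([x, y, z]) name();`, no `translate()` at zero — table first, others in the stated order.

table();
translate([677, 298, 694]) spool();
translate([622, -668, 0]) stool();
translate([622, 1090, 0]) stool();
translate([-604, 211, 0]) stool();
translate([1848, 211, 0]) stool();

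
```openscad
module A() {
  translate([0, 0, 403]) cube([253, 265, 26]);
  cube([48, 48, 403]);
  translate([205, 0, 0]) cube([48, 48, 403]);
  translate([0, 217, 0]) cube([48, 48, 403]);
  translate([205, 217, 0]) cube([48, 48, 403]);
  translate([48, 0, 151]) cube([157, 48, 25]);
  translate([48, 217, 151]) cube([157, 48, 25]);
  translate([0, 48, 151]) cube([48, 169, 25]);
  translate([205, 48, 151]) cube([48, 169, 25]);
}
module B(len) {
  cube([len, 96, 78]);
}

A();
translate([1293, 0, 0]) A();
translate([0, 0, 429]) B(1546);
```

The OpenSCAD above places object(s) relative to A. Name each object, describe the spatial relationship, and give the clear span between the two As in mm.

A is a stool. B is a beam. A beam spans the tops of two stools. The clear span between the two stools is 1040 mm.

Second stool starts at x = 1293; first ends at x = 253; clear span = 1293 − 253 = 1040 mm.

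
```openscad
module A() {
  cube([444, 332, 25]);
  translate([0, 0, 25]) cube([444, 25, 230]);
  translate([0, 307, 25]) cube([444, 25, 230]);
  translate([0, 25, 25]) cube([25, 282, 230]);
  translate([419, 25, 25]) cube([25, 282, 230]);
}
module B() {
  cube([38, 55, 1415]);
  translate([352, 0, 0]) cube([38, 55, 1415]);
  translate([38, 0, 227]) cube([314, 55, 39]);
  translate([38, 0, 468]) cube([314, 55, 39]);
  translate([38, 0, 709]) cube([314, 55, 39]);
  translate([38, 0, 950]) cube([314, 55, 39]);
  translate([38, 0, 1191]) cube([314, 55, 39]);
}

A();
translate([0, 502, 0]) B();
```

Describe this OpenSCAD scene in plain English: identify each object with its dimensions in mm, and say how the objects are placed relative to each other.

A is an open-topped rectangular box: outside dimensions 444×332×255 mm, with a uniform wall and base thickness of 25 mm. The base is a full 444×332 slab on the floor; four walls sit on top of the base. The front and back walls (the −y and +y sides) span the full width; the two side walls fit between them.

B is a wooden ladder with two side rails of 38×55 mm section and 1415 mm height, set 390 mm apart overall. Between them run 5 rectangular rungs (55 mm deep, 39 mm thick), front faces flush with the rails' −y face. The bottom of the first rung is 227 mm above the floor and each subsequent rung is 241 mm higher than the one below.

The ladder is on the floor beside the open box on its +y side.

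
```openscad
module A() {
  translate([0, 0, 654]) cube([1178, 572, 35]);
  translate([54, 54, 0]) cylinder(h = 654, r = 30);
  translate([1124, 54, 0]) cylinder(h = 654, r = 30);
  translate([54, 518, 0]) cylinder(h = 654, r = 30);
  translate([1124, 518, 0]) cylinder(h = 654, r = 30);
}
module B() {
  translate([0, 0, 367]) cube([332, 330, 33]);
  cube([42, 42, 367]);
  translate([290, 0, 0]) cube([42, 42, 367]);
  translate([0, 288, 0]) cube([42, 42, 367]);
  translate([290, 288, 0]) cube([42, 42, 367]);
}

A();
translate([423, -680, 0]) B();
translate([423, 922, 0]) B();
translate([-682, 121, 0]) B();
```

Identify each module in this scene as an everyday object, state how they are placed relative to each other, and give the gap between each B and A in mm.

Each stool's nearest face is 350 mm from the table's bounding box.

A is a table. B is a stool. Three stools sit around the table at the −y, +y, −x sides. The gap between each stool and the table is 350 mm.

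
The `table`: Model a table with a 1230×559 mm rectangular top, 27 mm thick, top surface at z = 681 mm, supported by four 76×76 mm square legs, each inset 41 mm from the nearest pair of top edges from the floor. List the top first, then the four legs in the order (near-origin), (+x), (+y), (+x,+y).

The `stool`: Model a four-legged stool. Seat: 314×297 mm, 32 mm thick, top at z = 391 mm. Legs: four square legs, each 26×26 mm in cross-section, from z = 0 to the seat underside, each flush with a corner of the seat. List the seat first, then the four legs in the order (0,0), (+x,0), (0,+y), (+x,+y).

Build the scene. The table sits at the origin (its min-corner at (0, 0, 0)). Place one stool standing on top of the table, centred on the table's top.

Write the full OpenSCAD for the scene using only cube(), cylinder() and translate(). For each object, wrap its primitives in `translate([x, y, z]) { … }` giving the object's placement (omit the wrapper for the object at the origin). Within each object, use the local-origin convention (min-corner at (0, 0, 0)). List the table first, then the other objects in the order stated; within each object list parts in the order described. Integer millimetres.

translate([0, 0, 654]) cube([1230, 559, 27]);
translate([41, 41, 0]) cube([76, 76, 654]);
translate([1113, 41, 0]) cube([76, 76, 654]);
translate([41, 442, 0]) cube([76, 76, 654]);
translate([1113, 442, 0]) cube([76, 76, 654]);
translate([458, 131, 681]) {
  translate([0, 0, 359]) cube([314, 297, 32]);
  cube([26, 26, 359]);
  translate([288, 0, 0]) cube([26, 26, 359]);
  translate([0, 271, 0]) cube([26, 26, 359]);
  translate([288, 271, 0]) cube([26, 26, 359]);
}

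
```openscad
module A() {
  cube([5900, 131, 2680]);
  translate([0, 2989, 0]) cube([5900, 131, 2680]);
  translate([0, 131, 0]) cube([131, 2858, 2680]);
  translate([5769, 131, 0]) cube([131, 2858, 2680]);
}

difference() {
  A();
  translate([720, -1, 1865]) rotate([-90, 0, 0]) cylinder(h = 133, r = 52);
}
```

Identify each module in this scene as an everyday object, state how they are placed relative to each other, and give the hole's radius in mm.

The subtracted cylinder has r = 52 mm.

A is a house frame. The house frame has a circular hole through its front wall. The hole's radius is 52 mm.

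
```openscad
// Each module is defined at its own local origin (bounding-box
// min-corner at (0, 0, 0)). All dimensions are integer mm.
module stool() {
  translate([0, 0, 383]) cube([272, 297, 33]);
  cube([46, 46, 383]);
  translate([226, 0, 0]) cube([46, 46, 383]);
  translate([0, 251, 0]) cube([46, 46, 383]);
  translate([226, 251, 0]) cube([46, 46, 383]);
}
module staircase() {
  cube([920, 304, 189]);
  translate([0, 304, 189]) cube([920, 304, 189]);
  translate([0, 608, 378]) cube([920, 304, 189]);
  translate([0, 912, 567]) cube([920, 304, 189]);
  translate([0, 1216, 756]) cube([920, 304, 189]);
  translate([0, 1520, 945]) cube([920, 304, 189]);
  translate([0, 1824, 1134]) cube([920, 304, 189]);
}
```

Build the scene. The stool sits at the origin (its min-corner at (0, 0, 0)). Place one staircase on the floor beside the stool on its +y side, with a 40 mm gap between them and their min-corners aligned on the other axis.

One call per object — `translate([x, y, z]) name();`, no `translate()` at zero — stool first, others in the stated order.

stool();
translate([0, 337, 0]) staircase();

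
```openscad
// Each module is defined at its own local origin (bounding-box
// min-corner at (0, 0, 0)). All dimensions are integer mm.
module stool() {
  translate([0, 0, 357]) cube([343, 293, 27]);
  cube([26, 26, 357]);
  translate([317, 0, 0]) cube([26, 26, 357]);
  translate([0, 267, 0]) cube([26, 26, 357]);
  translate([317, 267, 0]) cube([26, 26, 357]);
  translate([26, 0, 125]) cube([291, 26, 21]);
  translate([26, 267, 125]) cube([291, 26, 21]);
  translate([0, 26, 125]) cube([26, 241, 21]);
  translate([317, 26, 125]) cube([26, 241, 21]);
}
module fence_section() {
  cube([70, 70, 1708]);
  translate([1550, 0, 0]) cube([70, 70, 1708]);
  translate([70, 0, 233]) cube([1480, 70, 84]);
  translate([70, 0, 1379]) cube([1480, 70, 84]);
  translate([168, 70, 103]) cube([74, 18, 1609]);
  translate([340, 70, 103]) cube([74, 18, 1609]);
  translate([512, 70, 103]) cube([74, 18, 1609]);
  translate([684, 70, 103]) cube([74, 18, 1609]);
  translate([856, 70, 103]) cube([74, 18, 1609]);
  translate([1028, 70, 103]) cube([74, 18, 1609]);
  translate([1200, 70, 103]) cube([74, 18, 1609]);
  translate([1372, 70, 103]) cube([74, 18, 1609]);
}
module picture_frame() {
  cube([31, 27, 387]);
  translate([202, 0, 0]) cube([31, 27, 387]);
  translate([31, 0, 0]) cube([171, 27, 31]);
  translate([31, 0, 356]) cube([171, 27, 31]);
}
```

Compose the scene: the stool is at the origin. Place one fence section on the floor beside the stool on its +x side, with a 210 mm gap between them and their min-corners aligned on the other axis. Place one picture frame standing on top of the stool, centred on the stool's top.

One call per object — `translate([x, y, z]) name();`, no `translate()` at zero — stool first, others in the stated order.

stool();
translate([553, 0, 0]) fence_section();
translate([55, 133, 384]) picture_frame();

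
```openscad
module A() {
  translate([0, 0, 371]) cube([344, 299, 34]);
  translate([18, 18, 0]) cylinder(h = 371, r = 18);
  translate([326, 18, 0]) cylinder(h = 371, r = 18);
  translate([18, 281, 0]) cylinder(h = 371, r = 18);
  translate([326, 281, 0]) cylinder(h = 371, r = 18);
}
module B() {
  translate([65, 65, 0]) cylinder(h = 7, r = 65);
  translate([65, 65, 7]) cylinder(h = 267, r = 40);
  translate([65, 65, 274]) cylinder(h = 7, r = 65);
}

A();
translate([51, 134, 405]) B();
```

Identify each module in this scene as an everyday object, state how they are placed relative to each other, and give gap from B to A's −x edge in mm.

The spool's min-x is at 51; the stool's min-x is 0; gap = 51 mm.

A is a stool. B is a spool. The spool is on top of the stool. The gap from the spool to the stool's −x edge is 51 mm.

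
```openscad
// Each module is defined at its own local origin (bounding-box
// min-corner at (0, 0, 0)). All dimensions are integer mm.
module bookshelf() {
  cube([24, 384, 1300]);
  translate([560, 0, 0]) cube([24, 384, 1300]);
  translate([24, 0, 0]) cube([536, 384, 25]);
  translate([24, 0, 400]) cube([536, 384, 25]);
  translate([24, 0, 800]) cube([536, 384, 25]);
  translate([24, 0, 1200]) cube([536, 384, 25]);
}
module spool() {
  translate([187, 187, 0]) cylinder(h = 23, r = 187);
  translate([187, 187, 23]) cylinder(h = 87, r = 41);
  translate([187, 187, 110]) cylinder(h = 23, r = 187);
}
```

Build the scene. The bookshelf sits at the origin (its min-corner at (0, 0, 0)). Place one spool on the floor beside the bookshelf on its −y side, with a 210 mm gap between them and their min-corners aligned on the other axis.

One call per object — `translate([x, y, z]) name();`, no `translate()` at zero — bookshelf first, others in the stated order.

bookshelf();
translate([0, -584, 0]) spool();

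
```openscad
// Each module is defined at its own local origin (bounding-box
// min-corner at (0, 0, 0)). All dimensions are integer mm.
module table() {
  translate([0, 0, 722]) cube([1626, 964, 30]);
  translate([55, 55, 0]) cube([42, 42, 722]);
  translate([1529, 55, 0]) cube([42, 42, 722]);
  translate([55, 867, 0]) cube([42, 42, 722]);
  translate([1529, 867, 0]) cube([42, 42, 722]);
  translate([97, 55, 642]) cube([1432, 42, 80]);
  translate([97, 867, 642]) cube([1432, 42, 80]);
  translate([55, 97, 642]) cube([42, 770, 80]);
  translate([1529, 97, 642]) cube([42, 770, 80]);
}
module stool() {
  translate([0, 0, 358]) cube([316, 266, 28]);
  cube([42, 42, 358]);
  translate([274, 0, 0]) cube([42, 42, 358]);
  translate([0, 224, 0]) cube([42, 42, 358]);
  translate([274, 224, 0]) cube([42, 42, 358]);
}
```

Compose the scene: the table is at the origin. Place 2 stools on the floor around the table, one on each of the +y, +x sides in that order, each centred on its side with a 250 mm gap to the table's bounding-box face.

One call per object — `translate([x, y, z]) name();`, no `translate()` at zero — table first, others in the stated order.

table();
translate([655, 1214, 0]) stool();
translate([1876, 349, 0]) stool();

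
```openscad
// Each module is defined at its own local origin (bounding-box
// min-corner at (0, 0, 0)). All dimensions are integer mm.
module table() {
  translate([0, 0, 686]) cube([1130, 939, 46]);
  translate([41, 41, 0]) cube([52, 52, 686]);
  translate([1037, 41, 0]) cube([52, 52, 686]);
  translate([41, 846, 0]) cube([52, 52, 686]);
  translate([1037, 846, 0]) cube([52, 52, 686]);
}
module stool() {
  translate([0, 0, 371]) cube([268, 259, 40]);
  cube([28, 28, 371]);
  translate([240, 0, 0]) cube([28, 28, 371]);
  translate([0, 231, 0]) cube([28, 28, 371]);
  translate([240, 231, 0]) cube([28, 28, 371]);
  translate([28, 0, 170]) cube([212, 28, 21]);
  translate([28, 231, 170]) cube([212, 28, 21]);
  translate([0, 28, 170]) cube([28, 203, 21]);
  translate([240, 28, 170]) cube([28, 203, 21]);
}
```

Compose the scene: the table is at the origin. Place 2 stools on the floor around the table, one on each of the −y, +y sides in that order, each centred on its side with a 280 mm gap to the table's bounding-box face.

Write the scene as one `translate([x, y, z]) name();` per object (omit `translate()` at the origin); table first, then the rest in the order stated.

table();
translate([431, -539, 0]) stool();
translate([431, 1219, 0]) stool();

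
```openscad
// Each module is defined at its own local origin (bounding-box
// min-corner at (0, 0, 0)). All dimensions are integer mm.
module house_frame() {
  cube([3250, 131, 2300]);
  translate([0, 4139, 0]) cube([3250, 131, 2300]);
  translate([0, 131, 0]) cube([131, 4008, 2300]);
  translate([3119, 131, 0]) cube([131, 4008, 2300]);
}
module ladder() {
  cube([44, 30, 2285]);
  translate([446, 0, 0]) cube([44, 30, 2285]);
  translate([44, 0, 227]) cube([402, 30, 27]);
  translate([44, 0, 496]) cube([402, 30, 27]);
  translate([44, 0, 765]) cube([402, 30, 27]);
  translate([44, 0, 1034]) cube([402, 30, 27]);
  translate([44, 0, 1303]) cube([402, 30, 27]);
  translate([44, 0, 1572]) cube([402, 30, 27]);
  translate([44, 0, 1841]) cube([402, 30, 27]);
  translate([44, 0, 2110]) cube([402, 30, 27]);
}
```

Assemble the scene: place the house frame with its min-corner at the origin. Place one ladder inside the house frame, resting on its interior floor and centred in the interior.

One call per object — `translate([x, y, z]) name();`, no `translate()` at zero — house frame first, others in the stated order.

house_frame();
translate([1380, 2120, 0]) ladder();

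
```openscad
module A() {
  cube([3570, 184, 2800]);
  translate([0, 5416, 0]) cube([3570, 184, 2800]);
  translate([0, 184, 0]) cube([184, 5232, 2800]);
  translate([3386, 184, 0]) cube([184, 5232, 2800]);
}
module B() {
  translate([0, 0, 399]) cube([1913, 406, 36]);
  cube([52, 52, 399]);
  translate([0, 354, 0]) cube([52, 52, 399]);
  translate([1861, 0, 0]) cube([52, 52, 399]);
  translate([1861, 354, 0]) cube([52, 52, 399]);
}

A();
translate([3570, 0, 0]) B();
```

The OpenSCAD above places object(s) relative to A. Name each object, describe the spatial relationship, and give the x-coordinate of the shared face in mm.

A is a house frame. B is a bench. The bench is against the house frame's +x side, with their −y faces flush. The x-coordinate of the shared face is 3570 mm.

The house frame's +x face and the bench's −x face are both at x = 3570 mm.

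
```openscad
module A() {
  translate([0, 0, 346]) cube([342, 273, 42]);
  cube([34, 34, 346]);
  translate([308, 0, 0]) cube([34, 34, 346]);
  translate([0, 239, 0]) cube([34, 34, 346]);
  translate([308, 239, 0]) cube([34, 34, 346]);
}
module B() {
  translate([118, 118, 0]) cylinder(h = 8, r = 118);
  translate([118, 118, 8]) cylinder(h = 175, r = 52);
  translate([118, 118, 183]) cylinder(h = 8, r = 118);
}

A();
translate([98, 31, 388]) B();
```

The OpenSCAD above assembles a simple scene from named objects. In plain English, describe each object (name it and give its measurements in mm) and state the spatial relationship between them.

A is a four-legged stool. The seat is 342×273 mm, 42 mm thick, top at z = 388 mm. It stands on four square legs, each 34×34 mm in cross-section, from z = 0 to the seat underside, each flush with a corner of the seat.

B is a spool: two coaxial disc flanges of radius 118 mm and thickness 8 mm, joined by a core cylinder of radius 52 mm and height 175 mm. The lower flange rests on z = 0 and the three cylinders share a vertical axis.

The spool is on top of the stool.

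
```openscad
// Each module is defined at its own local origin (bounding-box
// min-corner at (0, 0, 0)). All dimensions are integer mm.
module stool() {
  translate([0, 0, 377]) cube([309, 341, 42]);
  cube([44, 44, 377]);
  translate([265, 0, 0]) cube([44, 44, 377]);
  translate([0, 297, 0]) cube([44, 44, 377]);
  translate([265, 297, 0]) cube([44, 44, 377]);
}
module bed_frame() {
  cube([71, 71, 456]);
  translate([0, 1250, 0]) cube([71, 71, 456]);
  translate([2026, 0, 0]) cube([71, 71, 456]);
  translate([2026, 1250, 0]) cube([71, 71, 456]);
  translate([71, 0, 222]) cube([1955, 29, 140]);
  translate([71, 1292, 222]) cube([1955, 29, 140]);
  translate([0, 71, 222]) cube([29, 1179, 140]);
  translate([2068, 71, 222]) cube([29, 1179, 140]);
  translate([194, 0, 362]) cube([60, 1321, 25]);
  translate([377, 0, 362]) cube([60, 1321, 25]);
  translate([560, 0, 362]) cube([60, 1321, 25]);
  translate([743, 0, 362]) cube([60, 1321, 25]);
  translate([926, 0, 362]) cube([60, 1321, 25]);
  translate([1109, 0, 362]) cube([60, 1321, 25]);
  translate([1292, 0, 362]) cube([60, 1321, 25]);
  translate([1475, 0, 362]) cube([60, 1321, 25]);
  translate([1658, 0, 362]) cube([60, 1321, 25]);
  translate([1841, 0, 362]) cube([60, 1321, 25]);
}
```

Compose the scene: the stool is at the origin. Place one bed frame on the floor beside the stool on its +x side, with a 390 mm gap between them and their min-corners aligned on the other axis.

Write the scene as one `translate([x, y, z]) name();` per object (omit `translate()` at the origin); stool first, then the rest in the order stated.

stool();
translate([699, 0, 0]) bed_frame();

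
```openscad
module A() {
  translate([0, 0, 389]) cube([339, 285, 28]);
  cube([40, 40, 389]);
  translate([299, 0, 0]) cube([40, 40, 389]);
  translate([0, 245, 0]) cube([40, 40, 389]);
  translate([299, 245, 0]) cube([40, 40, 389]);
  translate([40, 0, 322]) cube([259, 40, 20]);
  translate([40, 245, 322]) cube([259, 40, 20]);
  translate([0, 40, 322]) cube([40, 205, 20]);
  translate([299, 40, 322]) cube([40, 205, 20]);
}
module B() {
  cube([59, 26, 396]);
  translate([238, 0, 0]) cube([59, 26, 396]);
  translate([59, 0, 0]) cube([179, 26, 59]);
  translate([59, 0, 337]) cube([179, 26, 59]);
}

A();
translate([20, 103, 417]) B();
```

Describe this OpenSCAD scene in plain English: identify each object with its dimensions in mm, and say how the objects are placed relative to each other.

A is a four-legged stool. The seat is a 339×285×28 mm slab whose top surface is at z = 417 mm; four square legs, each 40×40 mm in cross-section, run from the floor (z = 0) to the underside of the seat, each flush with a corner of the seat. Four stretchers, 40 mm wide and 20 mm tall, connect adjacent legs with their undersides at z = 322 mm, each running between the inner faces of the legs it joins and aligned with the legs' outer faces on the other axis.

B is a rectangular picture frame lying in the x–z plane (depth along y). The opening is 179 mm wide (x) by 278 mm tall (z), surrounded by a border 59 mm wide on all four sides. The frame is 26 mm deep and is made of two full-height vertical stiles with two horizontal rails fitted between them.

The picture frame is on top of the stool.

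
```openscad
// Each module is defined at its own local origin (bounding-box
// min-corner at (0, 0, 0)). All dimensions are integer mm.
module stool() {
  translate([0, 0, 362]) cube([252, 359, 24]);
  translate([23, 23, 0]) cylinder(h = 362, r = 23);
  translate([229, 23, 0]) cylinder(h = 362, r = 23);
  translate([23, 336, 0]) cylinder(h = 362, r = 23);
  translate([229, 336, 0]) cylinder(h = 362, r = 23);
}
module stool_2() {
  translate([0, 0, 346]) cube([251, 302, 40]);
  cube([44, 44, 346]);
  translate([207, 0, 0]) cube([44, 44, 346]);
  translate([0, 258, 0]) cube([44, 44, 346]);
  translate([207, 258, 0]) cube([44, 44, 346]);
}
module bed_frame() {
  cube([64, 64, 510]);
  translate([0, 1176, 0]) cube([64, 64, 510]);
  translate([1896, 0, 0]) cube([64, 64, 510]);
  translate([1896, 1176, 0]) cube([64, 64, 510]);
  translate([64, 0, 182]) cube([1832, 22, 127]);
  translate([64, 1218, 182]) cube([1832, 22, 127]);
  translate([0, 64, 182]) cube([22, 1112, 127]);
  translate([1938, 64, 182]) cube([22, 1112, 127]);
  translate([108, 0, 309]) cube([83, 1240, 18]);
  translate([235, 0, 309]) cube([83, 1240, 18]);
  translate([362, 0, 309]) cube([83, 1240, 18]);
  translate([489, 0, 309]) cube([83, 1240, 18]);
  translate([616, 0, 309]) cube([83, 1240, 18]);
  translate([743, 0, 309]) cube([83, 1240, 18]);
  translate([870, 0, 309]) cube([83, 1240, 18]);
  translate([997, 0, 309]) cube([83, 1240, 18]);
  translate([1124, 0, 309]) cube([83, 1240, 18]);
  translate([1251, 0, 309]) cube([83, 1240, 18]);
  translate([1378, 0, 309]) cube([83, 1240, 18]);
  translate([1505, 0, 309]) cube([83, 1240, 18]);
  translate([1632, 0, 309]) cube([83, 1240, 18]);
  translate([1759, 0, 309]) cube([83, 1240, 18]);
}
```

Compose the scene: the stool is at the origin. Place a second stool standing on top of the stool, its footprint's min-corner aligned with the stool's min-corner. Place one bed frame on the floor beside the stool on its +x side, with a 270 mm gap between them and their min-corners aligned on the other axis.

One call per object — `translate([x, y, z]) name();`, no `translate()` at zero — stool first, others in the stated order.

stool();
translate([0, 0, 386]) stool_2();
translate([522, 0, 0]) bed_frame();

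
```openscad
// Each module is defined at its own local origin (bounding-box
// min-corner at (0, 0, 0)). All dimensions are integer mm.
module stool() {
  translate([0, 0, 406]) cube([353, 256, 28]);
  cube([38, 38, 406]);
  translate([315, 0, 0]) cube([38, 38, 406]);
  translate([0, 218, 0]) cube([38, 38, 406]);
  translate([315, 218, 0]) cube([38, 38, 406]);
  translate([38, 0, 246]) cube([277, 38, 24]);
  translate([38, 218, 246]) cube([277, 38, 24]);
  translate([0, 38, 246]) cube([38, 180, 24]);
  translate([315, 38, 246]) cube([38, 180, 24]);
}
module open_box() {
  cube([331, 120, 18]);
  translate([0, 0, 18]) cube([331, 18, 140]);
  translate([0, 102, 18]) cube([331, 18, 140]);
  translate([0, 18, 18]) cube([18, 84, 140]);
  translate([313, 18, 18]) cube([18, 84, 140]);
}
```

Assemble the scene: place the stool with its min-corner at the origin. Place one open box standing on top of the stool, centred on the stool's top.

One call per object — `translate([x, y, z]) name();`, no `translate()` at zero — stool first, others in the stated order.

stool();
translate([11, 68, 434]) open_box();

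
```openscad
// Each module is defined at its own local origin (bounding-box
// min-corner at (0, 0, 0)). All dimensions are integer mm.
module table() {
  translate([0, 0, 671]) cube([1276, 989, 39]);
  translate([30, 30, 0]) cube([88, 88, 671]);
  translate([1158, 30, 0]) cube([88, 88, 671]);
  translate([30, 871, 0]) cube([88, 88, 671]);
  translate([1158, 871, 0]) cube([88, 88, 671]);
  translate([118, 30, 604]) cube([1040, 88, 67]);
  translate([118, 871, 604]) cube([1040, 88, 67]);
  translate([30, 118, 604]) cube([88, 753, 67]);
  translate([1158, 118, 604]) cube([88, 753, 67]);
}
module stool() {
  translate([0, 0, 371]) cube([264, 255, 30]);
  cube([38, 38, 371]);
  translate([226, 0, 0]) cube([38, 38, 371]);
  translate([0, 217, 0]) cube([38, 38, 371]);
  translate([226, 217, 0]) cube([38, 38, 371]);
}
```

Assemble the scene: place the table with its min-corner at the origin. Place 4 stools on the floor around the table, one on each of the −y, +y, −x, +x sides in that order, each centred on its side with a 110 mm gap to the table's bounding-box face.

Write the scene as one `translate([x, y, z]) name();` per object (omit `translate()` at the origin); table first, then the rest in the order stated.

table();
translate([506, -365, 0]) stool();
translate([506, 1099, 0]) stool();
translate([-374, 367, 0]) stool();
translate([1386, 367, 0]) stool();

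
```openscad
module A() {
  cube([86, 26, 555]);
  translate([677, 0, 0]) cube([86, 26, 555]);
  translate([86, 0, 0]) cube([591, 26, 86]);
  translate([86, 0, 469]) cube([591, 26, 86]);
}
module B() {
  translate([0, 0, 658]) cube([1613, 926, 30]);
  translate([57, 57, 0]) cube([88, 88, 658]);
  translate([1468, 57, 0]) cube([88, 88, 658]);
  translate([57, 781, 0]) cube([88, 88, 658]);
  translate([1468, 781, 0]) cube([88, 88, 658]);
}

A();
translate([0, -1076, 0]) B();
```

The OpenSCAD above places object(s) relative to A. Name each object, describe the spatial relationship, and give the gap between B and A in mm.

The table's nearest face is 150 mm from the picture frame's −y face.

A is a picture frame. B is a table. The table is on the floor beside the picture frame on its −y side. The gap between the table and the picture frame is 150 mm.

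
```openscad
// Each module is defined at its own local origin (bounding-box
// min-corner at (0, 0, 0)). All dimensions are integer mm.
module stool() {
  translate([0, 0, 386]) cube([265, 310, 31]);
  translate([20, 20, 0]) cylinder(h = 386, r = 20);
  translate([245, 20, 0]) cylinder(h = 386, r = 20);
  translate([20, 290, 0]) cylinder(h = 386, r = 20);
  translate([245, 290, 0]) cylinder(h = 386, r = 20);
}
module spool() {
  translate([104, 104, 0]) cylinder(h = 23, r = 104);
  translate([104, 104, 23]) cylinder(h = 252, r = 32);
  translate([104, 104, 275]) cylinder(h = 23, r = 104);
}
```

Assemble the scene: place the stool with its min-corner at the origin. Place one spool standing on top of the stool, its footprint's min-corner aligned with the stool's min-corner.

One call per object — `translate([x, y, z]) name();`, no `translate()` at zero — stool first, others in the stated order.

stool();
translate([0, 0, 417]) spool();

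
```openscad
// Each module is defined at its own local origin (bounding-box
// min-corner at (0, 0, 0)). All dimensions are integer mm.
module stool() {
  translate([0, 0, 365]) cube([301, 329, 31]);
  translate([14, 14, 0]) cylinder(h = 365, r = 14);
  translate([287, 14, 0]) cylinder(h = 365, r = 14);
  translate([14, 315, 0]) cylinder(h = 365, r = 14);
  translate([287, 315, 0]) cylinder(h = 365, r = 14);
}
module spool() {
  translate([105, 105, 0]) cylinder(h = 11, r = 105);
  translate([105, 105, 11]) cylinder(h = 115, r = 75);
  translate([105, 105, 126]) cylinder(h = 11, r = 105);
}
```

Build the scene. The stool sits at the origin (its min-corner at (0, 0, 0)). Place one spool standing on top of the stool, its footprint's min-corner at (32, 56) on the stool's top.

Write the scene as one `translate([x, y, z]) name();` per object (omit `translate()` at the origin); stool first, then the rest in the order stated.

stool();
translate([32, 56, 396]) spool();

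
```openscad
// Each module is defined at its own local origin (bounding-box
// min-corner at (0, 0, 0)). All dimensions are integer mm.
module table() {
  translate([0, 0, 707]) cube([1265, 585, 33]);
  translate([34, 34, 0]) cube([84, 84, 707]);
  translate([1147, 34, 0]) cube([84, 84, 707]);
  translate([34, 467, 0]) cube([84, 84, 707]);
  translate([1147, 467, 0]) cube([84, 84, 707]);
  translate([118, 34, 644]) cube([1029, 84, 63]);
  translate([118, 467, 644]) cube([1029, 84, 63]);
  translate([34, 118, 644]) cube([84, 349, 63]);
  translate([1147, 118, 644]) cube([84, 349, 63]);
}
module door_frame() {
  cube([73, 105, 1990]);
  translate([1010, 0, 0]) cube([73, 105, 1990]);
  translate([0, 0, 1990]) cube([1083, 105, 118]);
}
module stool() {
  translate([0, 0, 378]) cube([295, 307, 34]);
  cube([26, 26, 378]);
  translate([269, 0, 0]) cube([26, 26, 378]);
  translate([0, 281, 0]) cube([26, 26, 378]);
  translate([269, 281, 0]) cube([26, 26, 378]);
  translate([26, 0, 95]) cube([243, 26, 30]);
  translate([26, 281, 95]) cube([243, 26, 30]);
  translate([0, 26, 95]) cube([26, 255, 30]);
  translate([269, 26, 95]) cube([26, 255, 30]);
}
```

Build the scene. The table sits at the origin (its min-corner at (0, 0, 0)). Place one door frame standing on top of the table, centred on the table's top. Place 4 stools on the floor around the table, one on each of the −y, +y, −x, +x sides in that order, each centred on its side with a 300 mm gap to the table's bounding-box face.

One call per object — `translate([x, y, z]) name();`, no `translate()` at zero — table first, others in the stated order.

table();
translate([91, 240, 740]) door_frame();
translate([485, -607, 0]) stool();
translate([485, 885, 0]) stool();
translate([-595, 139, 0]) stool();
translate([1565, 139, 0]) stool();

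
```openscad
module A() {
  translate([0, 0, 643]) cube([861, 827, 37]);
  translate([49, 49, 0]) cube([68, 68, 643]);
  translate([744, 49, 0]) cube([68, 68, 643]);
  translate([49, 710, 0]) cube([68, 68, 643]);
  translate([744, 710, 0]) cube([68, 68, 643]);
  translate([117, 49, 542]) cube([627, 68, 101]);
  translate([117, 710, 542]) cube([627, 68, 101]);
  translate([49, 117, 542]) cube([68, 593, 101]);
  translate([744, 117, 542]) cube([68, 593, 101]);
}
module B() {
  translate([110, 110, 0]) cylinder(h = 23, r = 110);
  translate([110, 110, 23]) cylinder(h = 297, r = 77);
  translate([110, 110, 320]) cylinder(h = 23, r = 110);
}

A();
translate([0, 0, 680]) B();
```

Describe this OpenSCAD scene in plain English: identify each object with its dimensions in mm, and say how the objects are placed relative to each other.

A is a table with a 861×827 mm rectangular top, 37 mm thick, top surface at z = 680 mm, supported by four 68×68 mm square legs, each inset 49 mm from the nearest pair of top edges, running from the floor. Four apron rails, 68 mm thick and 101 mm tall, run between adjacent legs with their top edges flush with the underside of the top and their outer faces flush with the legs' outer faces.

B is a spool: two coaxial disc flanges of radius 110 mm and thickness 23 mm, joined by a core cylinder of radius 77 mm and height 297 mm. The lower flange rests on z = 0 and the three cylinders share a vertical axis.

The spool is on top of the table.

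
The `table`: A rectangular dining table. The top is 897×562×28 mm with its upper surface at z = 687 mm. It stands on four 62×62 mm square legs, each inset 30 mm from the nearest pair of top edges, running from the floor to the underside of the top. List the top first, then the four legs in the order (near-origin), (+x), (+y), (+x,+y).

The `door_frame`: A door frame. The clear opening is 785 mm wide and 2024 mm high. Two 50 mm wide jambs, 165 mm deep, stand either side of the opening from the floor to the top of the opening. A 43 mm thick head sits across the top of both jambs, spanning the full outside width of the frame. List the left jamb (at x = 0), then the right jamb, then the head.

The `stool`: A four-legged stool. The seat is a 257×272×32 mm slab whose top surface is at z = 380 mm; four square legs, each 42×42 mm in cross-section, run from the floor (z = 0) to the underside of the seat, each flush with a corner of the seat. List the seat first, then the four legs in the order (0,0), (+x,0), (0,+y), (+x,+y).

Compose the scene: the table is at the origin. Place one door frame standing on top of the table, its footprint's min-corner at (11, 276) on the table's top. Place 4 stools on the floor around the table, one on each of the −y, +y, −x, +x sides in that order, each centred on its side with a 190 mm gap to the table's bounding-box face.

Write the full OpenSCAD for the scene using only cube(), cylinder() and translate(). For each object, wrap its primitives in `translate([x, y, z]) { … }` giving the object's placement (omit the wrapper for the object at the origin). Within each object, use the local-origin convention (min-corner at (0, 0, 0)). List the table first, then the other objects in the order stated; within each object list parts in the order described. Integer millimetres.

translate([0, 0, 659]) cube([897, 562, 28]);
translate([30, 30, 0]) cube([62, 62, 659]);
translate([805, 30, 0]) cube([62, 62, 659]);
translate([30, 470, 0]) cube([62, 62, 659]);
translate([805, 470, 0]) cube([62, 62, 659]);
translate([11, 276, 687]) {
  cube([50, 165, 2024]);
  translate([835, 0, 0]) cube([50, 165, 2024]);
  translate([0, 0, 2024]) cube([885, 165, 43]);
}
translate([320, -462, 0]) {
  translate([0, 0, 348]) cube([257, 272, 32]);
  cube([42, 42, 348]);
  translate([215, 0, 0]) cube([42, 42, 348]);
  translate([0, 230, 0]) cube([42, 42, 348]);
  translate([215, 230, 0]) cube([42, 42, 348]);
}
translate([320, 752, 0]) {
  translate([0, 0, 348]) cube([257, 272, 32]);
  cube([42, 42, 348]);
  translate([215, 0, 0]) cube([42, 42, 348]);
  translate([0, 230, 0]) cube([42, 42, 348]);
  translate([215, 230, 0]) cube([42, 42, 348]);
}
translate([-447, 145, 0]) {
  translate([0, 0, 348]) cube([257, 272, 32]);
  cube([42, 42, 348]);
  translate([215, 0, 0]) cube([42, 42, 348]);
  translate([0, 230, 0]) cube([42, 42, 348]);
  translate([215, 230, 0]) cube([42, 42, 348]);
}
translate([1087, 145, 0]) {
  translate([0, 0, 348]) cube([257, 272, 32]);
  cube([42, 42, 348]);
  translate([215, 0, 0]) cube([42, 42, 348]);
  translate([0, 230, 0]) cube([42, 42, 348]);
  translate([215, 230, 0]) cube([42, 42, 348]);
}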